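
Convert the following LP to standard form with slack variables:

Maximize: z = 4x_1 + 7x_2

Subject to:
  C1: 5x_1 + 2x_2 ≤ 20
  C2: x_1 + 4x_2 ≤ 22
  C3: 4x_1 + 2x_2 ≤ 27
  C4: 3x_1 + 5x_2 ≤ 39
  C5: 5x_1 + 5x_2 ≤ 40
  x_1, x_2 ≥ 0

max z = 4x_1 + 7x_2

s.t.
  5x_1 + 2x_2 + s1 = 20
  x_1 + 4x_2 + s2 = 22
  4x_1 + 2x_2 + s3 = 27
  3x_1 + 5x_2 + s4 = 39
  5x_1 + 5x_2 + s5 = 40
  x_1, x_2, s1, s2, s3, s4, s5 ≥ 0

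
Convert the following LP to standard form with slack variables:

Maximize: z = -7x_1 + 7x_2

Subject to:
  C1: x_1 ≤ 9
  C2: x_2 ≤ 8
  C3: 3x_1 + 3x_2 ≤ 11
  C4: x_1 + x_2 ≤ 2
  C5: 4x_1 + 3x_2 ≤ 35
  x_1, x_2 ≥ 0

max z = -7x_1 + 7x_2

s.t.
  x_1 + s1 = 9
  x_2 + s2 = 8
  3x_1 + 3x_2 + s3 = 11
  x_1 + x_2 + s4 = 2
  4x_1 + 3x_2 + s5 = 35
  x_1, x_2, s1, s2, s3, s4, s5 ≥ 0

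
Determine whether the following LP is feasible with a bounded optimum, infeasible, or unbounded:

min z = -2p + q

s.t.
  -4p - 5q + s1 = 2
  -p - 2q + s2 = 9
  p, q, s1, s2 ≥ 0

Unbounded (objective can decrease without bound)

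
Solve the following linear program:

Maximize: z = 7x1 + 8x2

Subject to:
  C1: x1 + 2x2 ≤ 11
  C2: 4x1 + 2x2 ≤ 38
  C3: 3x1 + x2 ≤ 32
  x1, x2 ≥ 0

Evaluate the objective at each vertex of the feasible region:
  z(0, 0) = 0
  z(9.5, 0) = 66.5
  z(9, 1) = 71  ←
  z(0, 5.5) = 44
The maximum is at x1 = 9, x2 = 1.

x1 = 9, x2 = 1, z = 71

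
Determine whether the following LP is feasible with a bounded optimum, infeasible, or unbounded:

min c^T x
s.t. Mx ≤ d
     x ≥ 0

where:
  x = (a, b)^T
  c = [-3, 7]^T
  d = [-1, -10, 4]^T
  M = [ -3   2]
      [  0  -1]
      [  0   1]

Infeasible (no feasible solution exists)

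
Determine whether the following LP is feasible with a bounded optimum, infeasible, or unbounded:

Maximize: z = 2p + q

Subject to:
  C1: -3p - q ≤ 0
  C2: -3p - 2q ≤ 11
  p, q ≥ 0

Unbounded (objective can increase without bound)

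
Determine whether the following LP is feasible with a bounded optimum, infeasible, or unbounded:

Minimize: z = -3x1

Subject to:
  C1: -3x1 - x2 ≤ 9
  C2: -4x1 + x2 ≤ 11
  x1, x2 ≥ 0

Unbounded (objective can decrease without bound)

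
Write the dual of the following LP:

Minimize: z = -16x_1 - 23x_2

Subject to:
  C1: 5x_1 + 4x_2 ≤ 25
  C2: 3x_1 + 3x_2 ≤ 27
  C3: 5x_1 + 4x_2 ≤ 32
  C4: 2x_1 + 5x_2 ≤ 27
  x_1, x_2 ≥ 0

Primal min cᵀx s.t. Ax ≤ b, x ≥ 0  →  Dual max −bᵀy s.t. Aᵀy ≥ −c, y ≥ 0.

Maximize: z = -25y1 - 27y2 - 32y3 - 27y4

Subject to:
  5y1 + 3y2 + 5y3 + 2y4 ≥ 16
  4y1 + 3y2 + 4y3 + 5y4 ≥ 23
  y1, y2, y3, y4 ≥ 0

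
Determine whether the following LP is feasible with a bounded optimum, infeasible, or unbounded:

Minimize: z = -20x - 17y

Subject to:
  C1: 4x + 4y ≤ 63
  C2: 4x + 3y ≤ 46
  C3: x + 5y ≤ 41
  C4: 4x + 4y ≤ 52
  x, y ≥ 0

Feasible with a bounded optimal solution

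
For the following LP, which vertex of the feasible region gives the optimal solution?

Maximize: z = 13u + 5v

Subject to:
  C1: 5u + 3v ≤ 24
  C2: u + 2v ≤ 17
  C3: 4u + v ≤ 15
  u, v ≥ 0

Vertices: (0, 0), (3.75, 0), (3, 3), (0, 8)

Evaluate the objective at each vertex of the feasible region:
  z(0, 0) = 0
  z(3.75, 0) = 48.75
  z(3, 3) = 54  ←
  z(0, 8) = 40
The maximum is at u = 3, v = 3.

(3, 3)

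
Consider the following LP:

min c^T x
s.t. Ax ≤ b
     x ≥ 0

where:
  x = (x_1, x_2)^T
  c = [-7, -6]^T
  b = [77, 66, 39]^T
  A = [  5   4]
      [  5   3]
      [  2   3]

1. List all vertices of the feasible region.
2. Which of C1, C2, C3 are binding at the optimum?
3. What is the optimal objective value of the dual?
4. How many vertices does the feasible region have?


1. (0, 0), (13.2, 0), (9, 7), (0, 13)
2. C2, C3
3. -105
4. 4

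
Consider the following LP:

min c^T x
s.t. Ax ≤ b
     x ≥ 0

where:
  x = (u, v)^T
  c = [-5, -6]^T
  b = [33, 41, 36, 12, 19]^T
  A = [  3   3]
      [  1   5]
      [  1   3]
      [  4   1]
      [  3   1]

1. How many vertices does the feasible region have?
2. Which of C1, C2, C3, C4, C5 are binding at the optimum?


1. 4
2. C2, C4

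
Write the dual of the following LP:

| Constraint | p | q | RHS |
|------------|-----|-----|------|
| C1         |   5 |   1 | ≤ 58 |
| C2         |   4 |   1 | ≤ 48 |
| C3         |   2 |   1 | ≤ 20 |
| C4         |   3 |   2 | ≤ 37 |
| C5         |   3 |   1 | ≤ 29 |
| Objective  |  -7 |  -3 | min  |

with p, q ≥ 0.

Primal min cᵀx s.t. Ax ≤ b, x ≥ 0  →  Dual max −bᵀy s.t. Aᵀy ≥ −c, y ≥ 0.

Maximize: z = -58y1 - 48y2 - 20y3 - 37y4 - 29y5

Subject to:
  5y1 + 4y2 + 2y3 + 3y4 + 3y5 ≥ 7
  y1 + y2 + y3 + 2y4 + y5 ≥ 3
  y1, y2, y3, y4, y5 ≥ 0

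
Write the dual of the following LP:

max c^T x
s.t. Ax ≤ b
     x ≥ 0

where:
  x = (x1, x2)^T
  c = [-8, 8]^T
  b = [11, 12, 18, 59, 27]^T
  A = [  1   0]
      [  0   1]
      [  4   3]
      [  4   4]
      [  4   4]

Primal max cᵀx s.t. Ax ≤ b, x ≥ 0  →  Dual min bᵀy s.t. Aᵀy ≥ c, y ≥ 0.

Minimize: z = 11y1 + 12y2 + 18y3 + 59y4 + 27y5

Subject to:
  y1 + 4y3 + 4y4 + 4y5 ≥ -8
  y2 + 3y3 + 4y4 + 4y5 ≥ 8
  y1, y2, y3, y4, y5 ≥ 0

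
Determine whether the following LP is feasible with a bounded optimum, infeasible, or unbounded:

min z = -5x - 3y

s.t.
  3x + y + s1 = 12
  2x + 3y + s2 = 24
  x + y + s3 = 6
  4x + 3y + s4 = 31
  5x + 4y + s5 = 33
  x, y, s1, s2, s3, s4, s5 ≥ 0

Feasible with a bounded optimal solution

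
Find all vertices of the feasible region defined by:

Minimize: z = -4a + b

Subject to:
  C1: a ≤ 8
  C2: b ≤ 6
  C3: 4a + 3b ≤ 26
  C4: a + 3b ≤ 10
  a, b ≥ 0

(0, 0), (6.5, 0), (5.333, 1.556), (0, 3.333)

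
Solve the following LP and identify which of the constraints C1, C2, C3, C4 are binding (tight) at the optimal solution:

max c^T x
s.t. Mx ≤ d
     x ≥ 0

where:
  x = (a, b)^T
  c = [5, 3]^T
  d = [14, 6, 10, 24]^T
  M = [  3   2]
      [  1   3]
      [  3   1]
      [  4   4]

At a = 3, b = 1, compute slack b - a·x for each constraint:
  C1: 14 − 11 = 3  (slack)
  C2: 6 − 6 = 0  (binding)
  C3: 10 − 10 = 0  (binding)
  C4: 24 − 16 = 8  (slack)

Optimal: a = 3, b = 1
Binding: C2, C3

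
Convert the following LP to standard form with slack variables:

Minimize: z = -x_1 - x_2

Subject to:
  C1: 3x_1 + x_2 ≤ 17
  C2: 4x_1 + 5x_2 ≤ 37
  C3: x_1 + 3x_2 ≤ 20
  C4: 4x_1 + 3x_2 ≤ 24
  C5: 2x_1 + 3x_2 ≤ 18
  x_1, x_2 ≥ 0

min z = -x_1 - x_2

s.t.
  3x_1 + x_2 + s1 = 17
  4x_1 + 5x_2 + s2 = 37
  x_1 + 3x_2 + s3 = 20
  4x_1 + 3x_2 + s4 = 24
  2x_1 + 3x_2 + s5 = 18
  x_1, x_2, s1, s2, s3, s4, s5 ≥ 0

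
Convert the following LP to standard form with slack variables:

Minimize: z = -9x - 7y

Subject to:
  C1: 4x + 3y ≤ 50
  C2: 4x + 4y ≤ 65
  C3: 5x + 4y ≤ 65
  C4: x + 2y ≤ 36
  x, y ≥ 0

min z = -9x - 7y

s.t.
  4x + 3y + s1 = 50
  4x + 4y + s2 = 65
  5x + 4y + s3 = 65
  x + 2y + s4 = 36
  x, y, s1, s2, s3, s4 ≥ 0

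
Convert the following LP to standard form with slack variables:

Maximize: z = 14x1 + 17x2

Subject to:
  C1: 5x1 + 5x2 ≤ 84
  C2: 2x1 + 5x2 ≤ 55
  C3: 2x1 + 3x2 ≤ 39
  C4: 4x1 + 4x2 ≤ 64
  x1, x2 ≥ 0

max z = 14x1 + 17x2

s.t.
  5x1 + 5x2 + s1 = 84
  2x1 + 5x2 + s2 = 55
  2x1 + 3x2 + s3 = 39
  4x1 + 4x2 + s4 = 64
  x1, x2, s1, s2, s3, s4 ≥ 0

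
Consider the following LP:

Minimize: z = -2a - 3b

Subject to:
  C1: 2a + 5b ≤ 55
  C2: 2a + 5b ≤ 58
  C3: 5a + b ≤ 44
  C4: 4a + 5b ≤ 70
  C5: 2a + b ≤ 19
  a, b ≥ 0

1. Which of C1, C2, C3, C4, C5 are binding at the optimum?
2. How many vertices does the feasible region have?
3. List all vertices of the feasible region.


1. C1, C5
2. 5
3. (0, 0), (8.8, 0), (8.333, 2.333), (5, 9), (0, 11)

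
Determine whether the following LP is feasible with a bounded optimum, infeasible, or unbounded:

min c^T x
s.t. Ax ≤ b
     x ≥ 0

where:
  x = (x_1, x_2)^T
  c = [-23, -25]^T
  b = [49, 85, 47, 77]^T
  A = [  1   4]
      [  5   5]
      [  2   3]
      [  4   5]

Feasible with a bounded optimal solution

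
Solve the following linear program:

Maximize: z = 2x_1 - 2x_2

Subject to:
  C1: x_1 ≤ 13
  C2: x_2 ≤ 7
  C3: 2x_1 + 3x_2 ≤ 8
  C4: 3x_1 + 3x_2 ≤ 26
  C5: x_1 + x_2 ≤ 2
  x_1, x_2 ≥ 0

Evaluate the objective at each vertex of the feasible region:
  z(0, 0) = 0
  z(2, 0) = 4  ←
  z(0, 2) = -4
The maximum is at x_1 = 2, x_2 = 0.

x_1 = 2, x_2 = 0, z = 4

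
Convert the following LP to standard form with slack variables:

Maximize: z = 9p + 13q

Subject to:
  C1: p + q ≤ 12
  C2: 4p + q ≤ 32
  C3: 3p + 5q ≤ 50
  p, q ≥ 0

max z = 9p + 13q

s.t.
  p + q + s1 = 12
  4p + q + s2 = 32
  3p + 5q + s3 = 50
  p, q, s1, s2, s3 ≥ 0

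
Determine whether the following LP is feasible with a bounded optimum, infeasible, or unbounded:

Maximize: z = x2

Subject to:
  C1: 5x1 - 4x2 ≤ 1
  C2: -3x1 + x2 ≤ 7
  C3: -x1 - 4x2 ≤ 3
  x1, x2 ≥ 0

Unbounded (objective can increase without bound)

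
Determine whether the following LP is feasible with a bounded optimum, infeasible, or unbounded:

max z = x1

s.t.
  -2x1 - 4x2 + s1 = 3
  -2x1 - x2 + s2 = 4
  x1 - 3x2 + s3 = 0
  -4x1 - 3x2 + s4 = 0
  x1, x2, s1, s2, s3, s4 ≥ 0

Unbounded (objective can increase without bound)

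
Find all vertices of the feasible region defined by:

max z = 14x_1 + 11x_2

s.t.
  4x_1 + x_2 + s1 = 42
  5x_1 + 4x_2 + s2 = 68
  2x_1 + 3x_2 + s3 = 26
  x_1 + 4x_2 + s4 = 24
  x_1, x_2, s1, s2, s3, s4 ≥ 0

(0, 0), (10.5, 0), (10, 2), (6.4, 4.4), (0, 6)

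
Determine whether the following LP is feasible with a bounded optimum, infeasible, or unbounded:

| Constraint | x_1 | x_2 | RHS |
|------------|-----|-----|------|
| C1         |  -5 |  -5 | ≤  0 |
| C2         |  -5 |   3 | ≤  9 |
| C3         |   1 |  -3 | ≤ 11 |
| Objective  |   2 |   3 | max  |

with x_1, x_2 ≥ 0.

Unbounded (objective can increase without bound)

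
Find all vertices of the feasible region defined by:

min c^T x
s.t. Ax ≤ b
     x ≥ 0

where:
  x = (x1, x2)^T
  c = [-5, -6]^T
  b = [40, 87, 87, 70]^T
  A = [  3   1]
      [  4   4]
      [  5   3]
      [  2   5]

(0, 0), (13.33, 0), (10, 10), (0, 14)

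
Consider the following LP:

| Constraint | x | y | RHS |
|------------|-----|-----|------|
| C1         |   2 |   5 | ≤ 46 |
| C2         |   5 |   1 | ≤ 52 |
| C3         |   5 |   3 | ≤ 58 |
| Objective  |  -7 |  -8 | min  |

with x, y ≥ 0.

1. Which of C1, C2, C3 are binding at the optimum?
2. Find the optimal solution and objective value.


1. C1, C3
2. x = 8, y = 6, z = -104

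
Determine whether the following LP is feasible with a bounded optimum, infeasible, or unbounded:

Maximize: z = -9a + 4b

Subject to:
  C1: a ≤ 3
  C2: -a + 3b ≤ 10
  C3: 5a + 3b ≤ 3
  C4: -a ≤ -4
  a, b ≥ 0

Infeasible (no feasible solution exists)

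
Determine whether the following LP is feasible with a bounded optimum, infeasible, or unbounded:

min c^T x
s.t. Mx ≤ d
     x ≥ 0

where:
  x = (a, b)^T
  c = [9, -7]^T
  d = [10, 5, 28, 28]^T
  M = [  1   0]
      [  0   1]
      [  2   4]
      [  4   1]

Feasible with a bounded optimal solution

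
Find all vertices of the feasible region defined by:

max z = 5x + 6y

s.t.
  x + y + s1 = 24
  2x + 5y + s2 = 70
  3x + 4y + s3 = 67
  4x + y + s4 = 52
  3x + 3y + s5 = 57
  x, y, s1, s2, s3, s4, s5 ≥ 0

(0, 0), (13, 0), (11, 8), (9, 10), (7.857, 10.86), (0, 14)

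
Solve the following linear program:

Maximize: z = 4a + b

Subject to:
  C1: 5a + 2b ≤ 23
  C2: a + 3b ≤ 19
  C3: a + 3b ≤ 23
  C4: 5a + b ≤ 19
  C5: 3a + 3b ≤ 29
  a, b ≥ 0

Evaluate the objective at each vertex of the feasible region:
  z(0, 0) = 0
  z(3.8, 0) = 15.2
  z(3, 4) = 16  ←
  z(2.385, 5.538) = 15.08
  z(0, 6.333) = 6.333
The maximum is at a = 3, b = 4.

a = 3, b = 4, z = 16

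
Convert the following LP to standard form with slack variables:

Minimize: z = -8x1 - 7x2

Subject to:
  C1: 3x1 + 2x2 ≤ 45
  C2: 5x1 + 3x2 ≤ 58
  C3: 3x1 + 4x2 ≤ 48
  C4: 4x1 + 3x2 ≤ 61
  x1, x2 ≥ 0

min z = -8x1 - 7x2

s.t.
  3x1 + 2x2 + s1 = 45
  5x1 + 3x2 + s2 = 58
  3x1 + 4x2 + s3 = 48
  4x1 + 3x2 + s4 = 61
  x1, x2, s1, s2, s3, s4 ≥ 0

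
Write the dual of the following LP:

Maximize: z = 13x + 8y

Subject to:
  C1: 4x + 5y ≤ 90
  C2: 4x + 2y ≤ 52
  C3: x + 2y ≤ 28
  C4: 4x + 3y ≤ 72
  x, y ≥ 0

Primal max cᵀx s.t. Ax ≤ b, x ≥ 0  →  Dual min bᵀy s.t. Aᵀy ≥ c, y ≥ 0.

Minimize: z = 90y1 + 52y2 + 28y3 + 72y4

Subject to:
  4y1 + 4y2 + y3 + 4y4 ≥ 13
  5y1 + 2y2 + 2y3 + 3y4 ≥ 8
  y1, y2, y3, y4 ≥ 0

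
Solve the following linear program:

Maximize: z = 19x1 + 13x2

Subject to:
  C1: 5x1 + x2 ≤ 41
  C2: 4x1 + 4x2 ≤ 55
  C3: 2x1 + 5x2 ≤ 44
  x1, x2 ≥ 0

Evaluate the objective at each vertex of the feasible region:
  z(0, 0) = 0
  z(8.2, 0) = 155.8
  z(7, 6) = 211  ←
  z(0, 8.8) = 114.4
The maximum is at x1 = 7, x2 = 6.

x1 = 7, x2 = 6, z = 211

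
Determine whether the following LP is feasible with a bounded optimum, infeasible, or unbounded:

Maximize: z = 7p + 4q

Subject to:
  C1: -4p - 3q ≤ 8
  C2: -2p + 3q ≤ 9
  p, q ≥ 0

Unbounded (objective can increase without bound)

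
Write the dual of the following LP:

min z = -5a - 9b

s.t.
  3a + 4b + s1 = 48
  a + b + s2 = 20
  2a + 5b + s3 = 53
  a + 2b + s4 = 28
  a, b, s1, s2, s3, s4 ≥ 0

Primal min cᵀx s.t. Ax ≤ b, x ≥ 0  →  Dual max −bᵀy s.t. Aᵀy ≥ −c, y ≥ 0.

Maximize: z = -48y1 - 20y2 - 53y3 - 28y4

Subject to:
  3y1 + y2 + 2y3 + y4 ≥ 5
  4y1 + y2 + 5y3 + 2y4 ≥ 9
  y1, y2, y3, y4 ≥ 0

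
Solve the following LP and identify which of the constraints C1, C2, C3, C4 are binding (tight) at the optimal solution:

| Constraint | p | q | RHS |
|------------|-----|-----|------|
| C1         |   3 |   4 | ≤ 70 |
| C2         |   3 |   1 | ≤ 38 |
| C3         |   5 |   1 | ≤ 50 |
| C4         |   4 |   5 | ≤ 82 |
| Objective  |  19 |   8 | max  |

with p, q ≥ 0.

At p = 8, q = 10, compute slack b - a·x for each constraint:
  C1: 70 − 64 = 6  (slack)
  C2: 38 − 34 = 4  (slack)
  C3: 50 − 50 = 0  (binding)
  C4: 82 − 82 = 0  (binding)

Optimal: p = 8, q = 10
Binding: C3, C4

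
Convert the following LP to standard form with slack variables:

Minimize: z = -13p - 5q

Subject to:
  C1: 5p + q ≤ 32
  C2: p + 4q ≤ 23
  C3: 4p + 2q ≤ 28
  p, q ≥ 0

min z = -13p - 5q

s.t.
  5p + q + s1 = 32
  p + 4q + s2 = 23
  4p + 2q + s3 = 28
  p, q, s1, s2, s3 ≥ 0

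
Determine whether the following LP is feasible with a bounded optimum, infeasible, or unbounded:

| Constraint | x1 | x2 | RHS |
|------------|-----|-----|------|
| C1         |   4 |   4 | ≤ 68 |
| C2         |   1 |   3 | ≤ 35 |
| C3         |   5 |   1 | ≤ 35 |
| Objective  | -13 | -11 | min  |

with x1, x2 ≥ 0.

Feasible with a bounded optimal solution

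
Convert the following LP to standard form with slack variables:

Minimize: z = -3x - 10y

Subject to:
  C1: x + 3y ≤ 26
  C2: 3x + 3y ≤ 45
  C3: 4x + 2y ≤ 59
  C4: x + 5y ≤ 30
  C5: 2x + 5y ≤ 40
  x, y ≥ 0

min z = -3x - 10y

s.t.
  x + 3y + s1 = 26
  3x + 3y + s2 = 45
  4x + 2y + s3 = 59
  x + 5y + s4 = 30
  2x + 5y + s5 = 40
  x, y, s1, s2, s3, s4, s5 ≥ 0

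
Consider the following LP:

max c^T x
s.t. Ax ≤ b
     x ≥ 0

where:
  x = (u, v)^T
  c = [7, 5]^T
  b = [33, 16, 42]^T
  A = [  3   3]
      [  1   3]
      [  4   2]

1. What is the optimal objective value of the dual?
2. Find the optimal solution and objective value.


1. 75
2. u = 10, v = 1, z = 75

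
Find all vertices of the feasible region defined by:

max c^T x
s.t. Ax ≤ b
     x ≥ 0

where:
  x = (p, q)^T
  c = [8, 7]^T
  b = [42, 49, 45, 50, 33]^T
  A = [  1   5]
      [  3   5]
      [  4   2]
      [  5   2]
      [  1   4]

(0, 0), (10, 0), (8, 5), (4.429, 7.143), (0, 8.25)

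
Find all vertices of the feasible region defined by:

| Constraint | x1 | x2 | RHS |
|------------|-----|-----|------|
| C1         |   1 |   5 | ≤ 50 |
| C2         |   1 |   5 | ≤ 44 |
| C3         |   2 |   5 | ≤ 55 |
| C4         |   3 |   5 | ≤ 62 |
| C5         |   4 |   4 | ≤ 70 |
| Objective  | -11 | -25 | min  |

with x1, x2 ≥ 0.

(0, 0), (17.5, 0), (12.75, 4.75), (9, 7), (0, 8.8)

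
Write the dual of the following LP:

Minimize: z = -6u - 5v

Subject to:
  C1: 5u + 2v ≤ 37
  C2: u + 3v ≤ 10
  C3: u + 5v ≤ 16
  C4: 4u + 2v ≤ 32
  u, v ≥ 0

Primal min cᵀx s.t. Ax ≤ b, x ≥ 0  →  Dual max −bᵀy s.t. Aᵀy ≥ −c, y ≥ 0.

Maximize: z = -37y1 - 10y2 - 16y3 - 32y4

Subject to:
  5y1 + y2 + y3 + 4y4 ≥ 6
  2y1 + 3y2 + 5y3 + 2y4 ≥ 5
  y1, y2, y3, y4 ≥ 0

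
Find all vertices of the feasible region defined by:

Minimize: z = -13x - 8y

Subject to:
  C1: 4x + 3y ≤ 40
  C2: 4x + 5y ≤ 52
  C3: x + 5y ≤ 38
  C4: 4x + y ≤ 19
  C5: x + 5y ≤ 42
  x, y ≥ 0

(0, 0), (4.75, 0), (3, 7), (0, 7.6)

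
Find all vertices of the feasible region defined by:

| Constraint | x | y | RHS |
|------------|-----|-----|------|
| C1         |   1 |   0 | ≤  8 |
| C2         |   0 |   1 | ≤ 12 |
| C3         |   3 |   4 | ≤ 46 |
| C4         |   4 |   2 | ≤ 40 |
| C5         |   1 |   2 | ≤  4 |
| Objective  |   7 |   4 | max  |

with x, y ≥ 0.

(0, 0), (4, 0), (0, 2)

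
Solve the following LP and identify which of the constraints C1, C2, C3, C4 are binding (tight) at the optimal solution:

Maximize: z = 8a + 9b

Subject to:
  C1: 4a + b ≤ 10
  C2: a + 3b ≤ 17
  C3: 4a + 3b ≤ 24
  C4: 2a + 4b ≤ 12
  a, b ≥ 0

At a = 2, b = 2, compute slack b - a·x for each constraint:
  C1: 10 − 10 = 0  (binding)
  C2: 17 − 8 = 9  (slack)
  C3: 24 − 14 = 10  (slack)
  C4: 12 − 12 = 0  (binding)

Optimal: a = 2, b = 2
Binding: C1, C4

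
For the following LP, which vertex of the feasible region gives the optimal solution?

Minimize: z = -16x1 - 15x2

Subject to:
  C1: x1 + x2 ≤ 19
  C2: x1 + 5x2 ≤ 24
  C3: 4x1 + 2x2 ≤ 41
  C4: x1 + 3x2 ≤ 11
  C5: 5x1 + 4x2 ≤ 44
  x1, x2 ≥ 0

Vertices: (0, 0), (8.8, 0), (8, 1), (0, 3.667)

Evaluate the objective at each vertex of the feasible region:
  z(0, 0) = 0
  z(8.8, 0) = -140.8
  z(8, 1) = -143  ←
  z(0, 3.667) = -55
The minimum is at x1 = 8, x2 = 1.

(8, 1)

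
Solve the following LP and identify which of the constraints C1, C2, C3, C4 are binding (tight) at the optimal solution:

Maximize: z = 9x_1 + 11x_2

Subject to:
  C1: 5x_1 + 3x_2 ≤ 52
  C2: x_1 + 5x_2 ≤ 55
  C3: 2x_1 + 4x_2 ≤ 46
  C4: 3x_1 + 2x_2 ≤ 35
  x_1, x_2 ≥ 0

At x_1 = 5, x_2 = 9, compute slack b - a·x for each constraint:
  C1: 52 − 52 = 0  (binding)
  C2: 55 − 50 = 5  (slack)
  C3: 46 − 46 = 0  (binding)
  C4: 35 − 33 = 2  (slack)

Optimal: x_1 = 5, x_2 = 9
Binding: C1, C3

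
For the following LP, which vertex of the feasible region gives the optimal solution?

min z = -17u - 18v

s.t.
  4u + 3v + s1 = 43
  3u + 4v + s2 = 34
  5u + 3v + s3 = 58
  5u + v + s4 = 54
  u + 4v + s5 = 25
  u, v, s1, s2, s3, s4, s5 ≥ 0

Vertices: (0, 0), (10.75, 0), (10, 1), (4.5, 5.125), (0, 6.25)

Evaluate the objective at each vertex of the feasible region:
  z(0, 0) = 0
  z(10.75, 0) = -182.8
  z(10, 1) = -188  ←
  z(4.5, 5.125) = -168.8
  z(0, 6.25) = -112.5
The minimum is at u = 10, v = 1.

(10, 1)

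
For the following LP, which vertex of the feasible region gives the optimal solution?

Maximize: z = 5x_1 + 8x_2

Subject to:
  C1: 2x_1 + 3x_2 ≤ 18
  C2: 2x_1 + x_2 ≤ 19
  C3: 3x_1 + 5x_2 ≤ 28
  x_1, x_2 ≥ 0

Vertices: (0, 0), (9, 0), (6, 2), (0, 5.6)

Evaluate the objective at each vertex of the feasible region:
  z(0, 0) = 0
  z(9, 0) = 45
  z(6, 2) = 46  ←
  z(0, 5.6) = 44.8
The maximum is at x_1 = 6, x_2 = 2.

(6, 2)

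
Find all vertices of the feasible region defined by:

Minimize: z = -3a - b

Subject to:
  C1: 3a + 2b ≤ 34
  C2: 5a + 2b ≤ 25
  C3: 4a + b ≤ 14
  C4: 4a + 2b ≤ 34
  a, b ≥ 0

(0, 0), (3.5, 0), (1, 10), (0, 12.5)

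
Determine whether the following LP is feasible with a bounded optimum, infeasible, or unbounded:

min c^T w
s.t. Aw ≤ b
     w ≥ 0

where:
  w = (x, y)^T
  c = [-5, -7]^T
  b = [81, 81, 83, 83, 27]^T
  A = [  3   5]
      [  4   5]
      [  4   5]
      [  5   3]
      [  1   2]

Feasible with a bounded optimal solution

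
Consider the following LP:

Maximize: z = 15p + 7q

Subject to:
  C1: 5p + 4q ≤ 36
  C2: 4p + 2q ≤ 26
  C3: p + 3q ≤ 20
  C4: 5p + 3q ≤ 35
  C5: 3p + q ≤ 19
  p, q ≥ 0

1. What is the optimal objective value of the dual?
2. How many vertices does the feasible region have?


1. 97
2. 6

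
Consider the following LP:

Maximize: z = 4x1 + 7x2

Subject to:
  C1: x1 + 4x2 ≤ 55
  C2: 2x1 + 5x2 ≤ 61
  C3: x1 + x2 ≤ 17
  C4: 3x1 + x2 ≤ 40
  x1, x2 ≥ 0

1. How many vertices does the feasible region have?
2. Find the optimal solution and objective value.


1. 5
2. x1 = 8, x2 = 9, z = 95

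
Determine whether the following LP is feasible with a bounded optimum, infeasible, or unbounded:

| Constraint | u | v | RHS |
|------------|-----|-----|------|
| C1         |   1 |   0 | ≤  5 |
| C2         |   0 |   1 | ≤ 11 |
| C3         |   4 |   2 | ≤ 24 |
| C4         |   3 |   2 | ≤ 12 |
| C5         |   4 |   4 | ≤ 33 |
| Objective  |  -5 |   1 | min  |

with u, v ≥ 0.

Feasible with a bounded optimal solution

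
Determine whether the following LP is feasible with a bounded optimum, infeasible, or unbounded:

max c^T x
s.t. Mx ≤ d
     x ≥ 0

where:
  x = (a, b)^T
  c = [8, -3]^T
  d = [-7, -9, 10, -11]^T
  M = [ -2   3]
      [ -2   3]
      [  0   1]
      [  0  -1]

Infeasible (no feasible solution exists)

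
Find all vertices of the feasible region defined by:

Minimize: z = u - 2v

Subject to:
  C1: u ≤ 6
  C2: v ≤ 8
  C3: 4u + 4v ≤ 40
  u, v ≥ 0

(0, 0), (6, 0), (6, 4), (2, 8), (0, 8)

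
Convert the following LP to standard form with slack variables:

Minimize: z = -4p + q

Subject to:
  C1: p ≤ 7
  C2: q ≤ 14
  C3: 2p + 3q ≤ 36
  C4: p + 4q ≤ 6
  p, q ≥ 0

min z = -4p + q

s.t.
  p + s1 = 7
  q + s2 = 14
  2p + 3q + s3 = 36
  p + 4q + s4 = 6
  p, q, s1, s2, s3, s4 ≥ 0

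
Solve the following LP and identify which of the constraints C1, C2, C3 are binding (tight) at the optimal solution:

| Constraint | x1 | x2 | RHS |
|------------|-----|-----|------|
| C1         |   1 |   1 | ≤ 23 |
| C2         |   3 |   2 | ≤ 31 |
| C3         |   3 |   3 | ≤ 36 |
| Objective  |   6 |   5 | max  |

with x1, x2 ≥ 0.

At x1 = 7, x2 = 5, compute slack b - a·x for each constraint:
  C1: 23 − 12 = 11  (slack)
  C2: 31 − 31 = 0  (binding)
  C3: 36 − 36 = 0  (binding)

Optimal: x1 = 7, x2 = 5
Binding: C2, C3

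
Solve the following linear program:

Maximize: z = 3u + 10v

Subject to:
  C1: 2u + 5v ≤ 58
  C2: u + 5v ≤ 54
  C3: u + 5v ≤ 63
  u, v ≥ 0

Evaluate the objective at each vertex of the feasible region:
  z(0, 0) = 0
  z(29, 0) = 87
  z(4, 10) = 112  ←
  z(0, 10.8) = 108
The maximum is at u = 4, v = 10.

u = 4, v = 10, z = 112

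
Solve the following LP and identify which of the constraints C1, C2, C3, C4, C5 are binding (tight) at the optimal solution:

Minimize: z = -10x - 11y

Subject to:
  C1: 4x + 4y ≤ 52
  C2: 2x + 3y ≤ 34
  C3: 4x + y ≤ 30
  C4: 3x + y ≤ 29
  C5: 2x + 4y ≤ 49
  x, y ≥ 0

At x = 5, y = 8, compute slack b - a·x for each constraint:
  C1: 52 − 52 = 0  (binding)
  C2: 34 − 34 = 0  (binding)
  C3: 30 − 28 = 2  (slack)
  C4: 29 − 23 = 6  (slack)
  C5: 49 − 42 = 7  (slack)

Optimal: x = 5, y = 8
Binding: C1, C2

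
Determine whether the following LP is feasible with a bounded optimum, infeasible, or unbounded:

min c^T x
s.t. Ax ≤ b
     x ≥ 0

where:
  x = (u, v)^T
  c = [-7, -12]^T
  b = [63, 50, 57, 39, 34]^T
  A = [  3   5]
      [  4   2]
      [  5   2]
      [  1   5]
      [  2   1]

Feasible with a bounded optimal solution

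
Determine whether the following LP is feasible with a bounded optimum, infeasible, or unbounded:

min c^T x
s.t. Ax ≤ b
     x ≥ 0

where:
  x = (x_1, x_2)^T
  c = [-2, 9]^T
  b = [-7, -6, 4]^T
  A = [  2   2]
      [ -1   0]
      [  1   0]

Infeasible (no feasible solution exists)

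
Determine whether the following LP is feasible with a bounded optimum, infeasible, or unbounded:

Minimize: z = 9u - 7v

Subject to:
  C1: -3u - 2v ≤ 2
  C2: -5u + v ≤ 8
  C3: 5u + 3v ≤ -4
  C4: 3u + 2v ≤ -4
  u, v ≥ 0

Infeasible (no feasible solution exists)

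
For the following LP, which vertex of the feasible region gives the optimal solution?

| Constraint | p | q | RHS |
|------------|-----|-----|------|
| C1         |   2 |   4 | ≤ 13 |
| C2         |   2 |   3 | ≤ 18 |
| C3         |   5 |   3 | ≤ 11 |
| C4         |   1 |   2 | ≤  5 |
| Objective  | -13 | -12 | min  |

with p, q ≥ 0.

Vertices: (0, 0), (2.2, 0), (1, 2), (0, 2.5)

Evaluate the objective at each vertex of the feasible region:
  z(0, 0) = 0
  z(2.2, 0) = -28.6
  z(1, 2) = -37  ←
  z(0, 2.5) = -30
The minimum is at p = 1, q = 2.

(1, 2)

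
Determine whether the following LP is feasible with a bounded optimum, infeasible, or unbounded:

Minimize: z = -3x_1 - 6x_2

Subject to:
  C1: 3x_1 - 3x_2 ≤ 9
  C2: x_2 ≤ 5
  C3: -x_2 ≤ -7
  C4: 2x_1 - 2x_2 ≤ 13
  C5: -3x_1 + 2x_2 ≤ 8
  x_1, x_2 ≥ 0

Infeasible (no feasible solution exists)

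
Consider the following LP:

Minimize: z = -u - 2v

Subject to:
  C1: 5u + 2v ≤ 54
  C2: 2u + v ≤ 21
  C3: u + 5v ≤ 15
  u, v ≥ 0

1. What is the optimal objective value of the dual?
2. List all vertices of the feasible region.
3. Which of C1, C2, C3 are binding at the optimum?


1. -12
2. (0, 0), (10.5, 0), (10, 1), (0, 3)
3. C2, C3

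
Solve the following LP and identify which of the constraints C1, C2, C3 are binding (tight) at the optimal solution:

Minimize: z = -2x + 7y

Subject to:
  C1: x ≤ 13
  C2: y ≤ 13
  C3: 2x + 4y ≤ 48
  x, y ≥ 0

At x = 13, y = 0, compute slack b - a·x for each constraint:
  C1: 13 − 13 = 0  (binding)
  C2: 13 − 0 = 13  (slack)
  C3: 48 − 26 = 22  (slack)

Optimal: x = 13, y = 0
Binding: C1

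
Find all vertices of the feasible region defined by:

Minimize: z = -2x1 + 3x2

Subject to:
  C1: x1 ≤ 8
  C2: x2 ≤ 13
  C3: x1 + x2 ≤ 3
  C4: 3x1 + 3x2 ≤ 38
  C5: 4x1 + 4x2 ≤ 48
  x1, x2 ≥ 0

(0, 0), (3, 0), (0, 3)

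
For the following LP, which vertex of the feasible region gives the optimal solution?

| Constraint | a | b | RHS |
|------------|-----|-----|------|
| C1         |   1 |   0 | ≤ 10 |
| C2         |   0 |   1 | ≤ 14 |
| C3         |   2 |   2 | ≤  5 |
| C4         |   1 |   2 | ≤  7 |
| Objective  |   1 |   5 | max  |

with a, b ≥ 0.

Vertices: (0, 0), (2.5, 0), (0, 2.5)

Evaluate the objective at each vertex of the feasible region:
  z(0, 0) = 0
  z(2.5, 0) = 2.5
  z(0, 2.5) = 12.5  ←
The maximum is at a = 0, b = 2.5.

(0, 2.5)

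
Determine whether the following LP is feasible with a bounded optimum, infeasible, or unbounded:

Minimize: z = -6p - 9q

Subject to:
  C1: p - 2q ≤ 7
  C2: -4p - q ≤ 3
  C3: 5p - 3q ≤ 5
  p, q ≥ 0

Unbounded (objective can decrease without bound)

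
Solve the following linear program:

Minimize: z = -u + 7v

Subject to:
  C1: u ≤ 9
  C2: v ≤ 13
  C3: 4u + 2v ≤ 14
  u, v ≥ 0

Evaluate the objective at each vertex of the feasible region:
  z(0, 0) = 0
  z(3.5, 0) = -3.5  ←
  z(0, 7) = 49
The minimum is at u = 3.5, v = 0.

u = 3.5, v = 0, z = -3.5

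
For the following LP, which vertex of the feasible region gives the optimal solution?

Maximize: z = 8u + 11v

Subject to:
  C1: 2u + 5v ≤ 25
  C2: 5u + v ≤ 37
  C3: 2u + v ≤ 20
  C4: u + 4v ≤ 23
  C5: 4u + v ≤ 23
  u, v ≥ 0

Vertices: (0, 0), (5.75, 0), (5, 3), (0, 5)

Evaluate the objective at each vertex of the feasible region:
  z(0, 0) = 0
  z(5.75, 0) = 46
  z(5, 3) = 73  ←
  z(0, 5) = 55
The maximum is at u = 5, v = 3.

(5, 3)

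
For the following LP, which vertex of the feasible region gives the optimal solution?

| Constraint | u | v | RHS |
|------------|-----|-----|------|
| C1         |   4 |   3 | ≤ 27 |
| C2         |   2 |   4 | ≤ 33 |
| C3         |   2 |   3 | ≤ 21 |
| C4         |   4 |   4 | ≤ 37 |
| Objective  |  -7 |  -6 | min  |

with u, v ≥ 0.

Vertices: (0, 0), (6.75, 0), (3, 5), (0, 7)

Evaluate the objective at each vertex of the feasible region:
  z(0, 0) = 0
  z(6.75, 0) = -47.25
  z(3, 5) = -51  ←
  z(0, 7) = -42
The minimum is at u = 3, v = 5.

(3, 5)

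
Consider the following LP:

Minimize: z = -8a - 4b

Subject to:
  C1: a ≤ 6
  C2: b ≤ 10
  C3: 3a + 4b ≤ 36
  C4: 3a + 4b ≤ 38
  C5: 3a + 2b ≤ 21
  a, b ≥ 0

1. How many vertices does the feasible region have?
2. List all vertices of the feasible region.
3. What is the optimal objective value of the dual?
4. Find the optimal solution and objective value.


1. 5
2. (0, 0), (6, 0), (6, 1.5), (2, 7.5), (0, 9)
3. -54
4. a = 6, b = 1.5, z = -54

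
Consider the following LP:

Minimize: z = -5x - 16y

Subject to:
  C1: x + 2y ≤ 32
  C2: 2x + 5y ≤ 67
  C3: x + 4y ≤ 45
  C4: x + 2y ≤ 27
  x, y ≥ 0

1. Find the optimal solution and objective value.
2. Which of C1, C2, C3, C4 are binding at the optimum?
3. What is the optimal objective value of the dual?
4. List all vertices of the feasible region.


1. x = 9, y = 9, z = -189
2. C3, C4
3. -189
4. (0, 0), (27, 0), (9, 9), (0, 11.25)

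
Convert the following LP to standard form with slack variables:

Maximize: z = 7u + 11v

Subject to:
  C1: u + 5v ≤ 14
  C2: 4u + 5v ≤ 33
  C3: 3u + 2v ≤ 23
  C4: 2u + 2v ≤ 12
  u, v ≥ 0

max z = 7u + 11v

s.t.
  u + 5v + s1 = 14
  4u + 5v + s2 = 33
  3u + 2v + s3 = 23
  2u + 2v + s4 = 12
  u, v, s1, s2, s3, s4 ≥ 0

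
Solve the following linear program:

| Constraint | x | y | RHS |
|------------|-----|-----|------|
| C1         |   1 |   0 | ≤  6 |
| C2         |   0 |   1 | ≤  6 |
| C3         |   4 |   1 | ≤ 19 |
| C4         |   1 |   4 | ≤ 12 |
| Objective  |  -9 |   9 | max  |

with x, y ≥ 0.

Evaluate the objective at each vertex of the feasible region:
  z(0, 0) = 0
  z(4.75, 0) = -42.75
  z(4.267, 1.933) = -21
  z(0, 3) = 27  ←
The maximum is at x = 0, y = 3.

x = 0, y = 3, z = 27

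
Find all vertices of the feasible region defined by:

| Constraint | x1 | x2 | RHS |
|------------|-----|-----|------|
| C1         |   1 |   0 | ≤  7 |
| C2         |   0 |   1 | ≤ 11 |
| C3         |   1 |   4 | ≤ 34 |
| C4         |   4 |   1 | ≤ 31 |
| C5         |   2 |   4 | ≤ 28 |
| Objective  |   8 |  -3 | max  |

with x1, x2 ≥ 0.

(0, 0), (7, 0), (7, 3), (6.857, 3.571), (0, 7)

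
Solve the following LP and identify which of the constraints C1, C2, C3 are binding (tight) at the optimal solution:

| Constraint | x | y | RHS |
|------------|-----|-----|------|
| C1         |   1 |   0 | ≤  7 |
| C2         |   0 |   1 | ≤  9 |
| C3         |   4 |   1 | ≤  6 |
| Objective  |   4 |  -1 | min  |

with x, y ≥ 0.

At x = 0, y = 6, compute slack b - a·x for each constraint:
  C1: 7 − 0 = 7  (slack)
  C2: 9 − 6 = 3  (slack)
  C3: 6 − 6 = 0  (binding)

Optimal: x = 0, y = 6
Binding: C3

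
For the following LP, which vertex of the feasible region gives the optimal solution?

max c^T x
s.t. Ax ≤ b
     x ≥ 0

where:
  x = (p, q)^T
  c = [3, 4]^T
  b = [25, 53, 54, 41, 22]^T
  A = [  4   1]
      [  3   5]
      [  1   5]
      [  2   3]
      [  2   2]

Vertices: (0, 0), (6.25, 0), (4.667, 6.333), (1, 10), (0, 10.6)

Evaluate the objective at each vertex of the feasible region:
  z(0, 0) = 0
  z(6.25, 0) = 18.75
  z(4.667, 6.333) = 39.33
  z(1, 10) = 43  ←
  z(0, 10.6) = 42.4
The maximum is at p = 1, q = 10.

(1, 10)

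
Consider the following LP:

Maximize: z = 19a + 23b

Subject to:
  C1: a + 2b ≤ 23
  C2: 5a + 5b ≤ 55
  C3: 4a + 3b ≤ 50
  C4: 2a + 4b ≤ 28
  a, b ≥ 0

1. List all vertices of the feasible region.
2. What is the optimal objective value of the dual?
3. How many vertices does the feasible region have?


1. (0, 0), (11, 0), (8, 3), (0, 7)
2. 221
3. 4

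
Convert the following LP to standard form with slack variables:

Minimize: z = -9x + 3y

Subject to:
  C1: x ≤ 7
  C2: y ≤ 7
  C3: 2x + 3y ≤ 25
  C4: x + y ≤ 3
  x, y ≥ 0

min z = -9x + 3y

s.t.
  x + s1 = 7
  y + s2 = 7
  2x + 3y + s3 = 25
  x + y + s4 = 3
  x, y, s1, s2, s3, s4 ≥ 0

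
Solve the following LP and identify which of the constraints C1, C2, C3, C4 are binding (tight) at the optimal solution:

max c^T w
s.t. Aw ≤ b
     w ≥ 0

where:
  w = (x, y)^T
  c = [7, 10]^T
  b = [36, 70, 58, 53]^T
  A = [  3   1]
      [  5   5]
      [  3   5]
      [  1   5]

At x = 6, y = 8, compute slack b - a·x for each constraint:
  C1: 36 − 26 = 10  (slack)
  C2: 70 − 70 = 0  (binding)
  C3: 58 − 58 = 0  (binding)
  C4: 53 − 46 = 7  (slack)

Optimal: x = 6, y = 8
Binding: C2, C3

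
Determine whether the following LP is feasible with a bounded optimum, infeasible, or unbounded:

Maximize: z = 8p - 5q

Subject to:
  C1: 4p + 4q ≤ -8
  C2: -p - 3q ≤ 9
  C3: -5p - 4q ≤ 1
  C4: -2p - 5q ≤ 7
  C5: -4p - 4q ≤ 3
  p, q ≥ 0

Infeasible (no feasible solution exists)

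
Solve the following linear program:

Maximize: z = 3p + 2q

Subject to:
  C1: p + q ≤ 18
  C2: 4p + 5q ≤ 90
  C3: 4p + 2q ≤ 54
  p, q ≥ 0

Evaluate the objective at each vertex of the feasible region:
  z(0, 0) = 0
  z(13.5, 0) = 40.5
  z(9, 9) = 45  ←
  z(0, 18) = 36
The maximum is at p = 9, q = 9.

p = 9, q = 9, z = 45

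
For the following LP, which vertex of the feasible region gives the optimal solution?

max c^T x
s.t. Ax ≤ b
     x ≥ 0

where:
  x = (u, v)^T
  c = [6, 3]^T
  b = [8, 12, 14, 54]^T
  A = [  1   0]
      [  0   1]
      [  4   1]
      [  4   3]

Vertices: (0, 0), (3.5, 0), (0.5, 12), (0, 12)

Evaluate the objective at each vertex of the feasible region:
  z(0, 0) = 0
  z(3.5, 0) = 21
  z(0.5, 12) = 39  ←
  z(0, 12) = 36
The maximum is at u = 0.5, v = 12.

(0.5, 12)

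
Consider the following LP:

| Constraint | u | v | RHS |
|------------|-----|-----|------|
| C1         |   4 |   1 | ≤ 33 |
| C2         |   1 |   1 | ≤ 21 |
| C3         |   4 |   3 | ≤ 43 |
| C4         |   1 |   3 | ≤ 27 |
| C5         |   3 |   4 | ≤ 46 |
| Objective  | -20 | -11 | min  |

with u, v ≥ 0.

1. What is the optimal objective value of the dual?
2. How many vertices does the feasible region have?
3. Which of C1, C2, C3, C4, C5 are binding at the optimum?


1. -195
2. 5
3. C1, C3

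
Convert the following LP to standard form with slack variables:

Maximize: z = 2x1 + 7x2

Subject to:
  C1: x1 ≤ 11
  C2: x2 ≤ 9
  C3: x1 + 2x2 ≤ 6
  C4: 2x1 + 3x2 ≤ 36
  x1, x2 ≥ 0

max z = 2x1 + 7x2

s.t.
  x1 + s1 = 11
  x2 + s2 = 9
  x1 + 2x2 + s3 = 6
  2x1 + 3x2 + s4 = 36
  x1, x2, s1, s2, s3, s4 ≥ 0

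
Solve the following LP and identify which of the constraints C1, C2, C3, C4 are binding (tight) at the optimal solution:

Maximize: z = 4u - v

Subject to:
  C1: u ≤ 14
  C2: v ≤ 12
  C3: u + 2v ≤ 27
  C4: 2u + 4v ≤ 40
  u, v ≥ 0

At u = 14, v = 0, compute slack b - a·x for each constraint:
  C1: 14 − 14 = 0  (binding)
  C2: 12 − 0 = 12  (slack)
  C3: 27 − 14 = 13  (slack)
  C4: 40 − 28 = 12  (slack)

Optimal: u = 14, v = 0
Binding: C1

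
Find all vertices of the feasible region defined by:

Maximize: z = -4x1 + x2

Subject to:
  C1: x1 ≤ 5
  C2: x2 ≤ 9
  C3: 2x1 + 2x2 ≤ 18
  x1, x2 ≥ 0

(0, 0), (5, 0), (5, 4), (0, 9)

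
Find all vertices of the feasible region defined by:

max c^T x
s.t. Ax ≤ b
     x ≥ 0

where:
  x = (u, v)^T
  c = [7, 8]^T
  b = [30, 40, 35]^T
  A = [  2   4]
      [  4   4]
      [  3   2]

(0, 0), (10, 0), (5, 5), (0, 7.5)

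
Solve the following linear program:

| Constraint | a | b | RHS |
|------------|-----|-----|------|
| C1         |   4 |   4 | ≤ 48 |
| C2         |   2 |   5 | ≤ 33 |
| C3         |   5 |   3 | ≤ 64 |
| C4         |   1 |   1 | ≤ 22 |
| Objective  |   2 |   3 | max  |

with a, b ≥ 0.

Evaluate the objective at each vertex of the feasible region:
  z(0, 0) = 0
  z(12, 0) = 24
  z(9, 3) = 27  ←
  z(0, 6.6) = 19.8
The maximum is at a = 9, b = 3.

a = 9, b = 3, z = 27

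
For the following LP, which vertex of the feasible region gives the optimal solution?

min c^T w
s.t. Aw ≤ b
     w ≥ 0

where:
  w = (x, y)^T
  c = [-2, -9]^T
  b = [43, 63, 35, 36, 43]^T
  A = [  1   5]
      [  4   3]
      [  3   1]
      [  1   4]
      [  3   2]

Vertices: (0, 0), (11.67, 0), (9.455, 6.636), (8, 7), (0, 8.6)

Evaluate the objective at each vertex of the feasible region:
  z(0, 0) = 0
  z(11.67, 0) = -23.33
  z(9.455, 6.636) = -78.64
  z(8, 7) = -79  ←
  z(0, 8.6) = -77.4
The minimum is at x = 8, y = 7.

(8, 7)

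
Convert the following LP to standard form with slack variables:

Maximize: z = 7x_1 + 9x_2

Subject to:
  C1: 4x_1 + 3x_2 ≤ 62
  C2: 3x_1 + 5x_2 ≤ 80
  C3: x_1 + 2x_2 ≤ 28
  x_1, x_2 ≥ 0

max z = 7x_1 + 9x_2

s.t.
  4x_1 + 3x_2 + s1 = 62
  3x_1 + 5x_2 + s2 = 80
  x_1 + 2x_2 + s3 = 28
  x_1, x_2, s1, s2, s3 ≥ 0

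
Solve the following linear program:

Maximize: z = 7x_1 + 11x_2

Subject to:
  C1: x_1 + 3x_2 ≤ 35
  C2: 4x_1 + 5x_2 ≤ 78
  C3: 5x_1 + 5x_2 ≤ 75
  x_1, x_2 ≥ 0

Evaluate the objective at each vertex of the feasible region:
  z(0, 0) = 0
  z(15, 0) = 105
  z(5, 10) = 145  ←
  z(0, 11.67) = 128.3
The maximum is at x_1 = 5, x_2 = 10.

x_1 = 5, x_2 = 10, z = 145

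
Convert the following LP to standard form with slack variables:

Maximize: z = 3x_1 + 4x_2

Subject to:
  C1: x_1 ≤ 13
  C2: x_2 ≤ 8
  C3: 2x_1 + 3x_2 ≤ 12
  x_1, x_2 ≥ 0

max z = 3x_1 + 4x_2

s.t.
  x_1 + s1 = 13
  x_2 + s2 = 8
  2x_1 + 3x_2 + s3 = 12
  x_1, x_2, s1, s2, s3 ≥ 0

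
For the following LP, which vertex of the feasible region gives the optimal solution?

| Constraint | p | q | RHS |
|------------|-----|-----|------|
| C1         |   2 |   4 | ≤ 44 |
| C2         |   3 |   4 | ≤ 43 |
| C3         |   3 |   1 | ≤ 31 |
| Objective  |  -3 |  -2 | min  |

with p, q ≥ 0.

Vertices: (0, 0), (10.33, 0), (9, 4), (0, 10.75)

Evaluate the objective at each vertex of the feasible region:
  z(0, 0) = 0
  z(10.33, 0) = -31
  z(9, 4) = -35  ←
  z(0, 10.75) = -21.5
The minimum is at p = 9, q = 4.

(9, 4)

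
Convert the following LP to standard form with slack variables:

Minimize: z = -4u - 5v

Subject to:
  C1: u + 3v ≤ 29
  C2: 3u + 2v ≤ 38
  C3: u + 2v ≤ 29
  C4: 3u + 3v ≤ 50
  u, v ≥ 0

min z = -4u - 5v

s.t.
  u + 3v + s1 = 29
  3u + 2v + s2 = 38
  u + 2v + s3 = 29
  3u + 3v + s4 = 50
  u, v, s1, s2, s3, s4 ≥ 0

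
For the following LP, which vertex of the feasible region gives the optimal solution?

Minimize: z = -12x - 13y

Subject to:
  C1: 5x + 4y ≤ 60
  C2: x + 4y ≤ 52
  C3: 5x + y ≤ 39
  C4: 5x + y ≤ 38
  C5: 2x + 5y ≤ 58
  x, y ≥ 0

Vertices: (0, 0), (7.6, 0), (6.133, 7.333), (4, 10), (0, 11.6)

Evaluate the objective at each vertex of the feasible region:
  z(0, 0) = 0
  z(7.6, 0) = -91.2
  z(6.133, 7.333) = -168.9
  z(4, 10) = -178  ←
  z(0, 11.6) = -150.8
The minimum is at x = 4, y = 10.

(4, 10)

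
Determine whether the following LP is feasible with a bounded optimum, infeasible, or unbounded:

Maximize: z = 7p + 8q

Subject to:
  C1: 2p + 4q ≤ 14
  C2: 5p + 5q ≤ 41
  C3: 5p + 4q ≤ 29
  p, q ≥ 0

Feasible with a bounded optimal solution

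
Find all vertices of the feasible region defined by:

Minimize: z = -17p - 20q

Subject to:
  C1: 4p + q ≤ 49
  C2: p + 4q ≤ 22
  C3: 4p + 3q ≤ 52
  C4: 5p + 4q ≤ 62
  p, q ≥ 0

(0, 0), (12.25, 0), (12.18, 0.2727), (10, 3), (0, 5.5)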